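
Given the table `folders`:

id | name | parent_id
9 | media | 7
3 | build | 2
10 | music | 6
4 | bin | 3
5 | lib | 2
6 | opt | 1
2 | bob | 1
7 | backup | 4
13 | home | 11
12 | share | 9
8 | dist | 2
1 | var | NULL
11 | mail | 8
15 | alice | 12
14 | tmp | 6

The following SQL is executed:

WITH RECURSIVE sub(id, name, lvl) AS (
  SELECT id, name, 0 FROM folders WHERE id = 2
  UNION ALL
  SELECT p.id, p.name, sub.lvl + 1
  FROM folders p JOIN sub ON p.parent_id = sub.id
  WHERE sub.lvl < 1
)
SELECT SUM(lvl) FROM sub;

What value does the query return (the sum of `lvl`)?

3

Base: id=2 (bob) at lvl 0.
Iteration 1: rows with parent_id in {2} -> build (id 3, lvl 1), lib (id 5, lvl 1), dist (id 8, lvl 1).
Iteration 2: lvl < 1 fails for all current rows; recursion stops.
SUM(lvl) = 0 + 1 + 1 + 1 = 3.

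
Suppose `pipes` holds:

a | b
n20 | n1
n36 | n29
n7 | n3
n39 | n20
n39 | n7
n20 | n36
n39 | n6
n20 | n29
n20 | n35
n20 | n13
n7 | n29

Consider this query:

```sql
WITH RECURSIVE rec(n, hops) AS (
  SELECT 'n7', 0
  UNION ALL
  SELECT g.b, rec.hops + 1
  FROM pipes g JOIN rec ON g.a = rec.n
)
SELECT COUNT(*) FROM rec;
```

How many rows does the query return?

Base: (n7, hops=0).
Iteration 1: edges from {n7} -> (n29, hops=1), (n3, hops=1).
Iteration 2: no outgoing edges from {n29,n3}; recursion stops.
Total rows emitted: 3.

3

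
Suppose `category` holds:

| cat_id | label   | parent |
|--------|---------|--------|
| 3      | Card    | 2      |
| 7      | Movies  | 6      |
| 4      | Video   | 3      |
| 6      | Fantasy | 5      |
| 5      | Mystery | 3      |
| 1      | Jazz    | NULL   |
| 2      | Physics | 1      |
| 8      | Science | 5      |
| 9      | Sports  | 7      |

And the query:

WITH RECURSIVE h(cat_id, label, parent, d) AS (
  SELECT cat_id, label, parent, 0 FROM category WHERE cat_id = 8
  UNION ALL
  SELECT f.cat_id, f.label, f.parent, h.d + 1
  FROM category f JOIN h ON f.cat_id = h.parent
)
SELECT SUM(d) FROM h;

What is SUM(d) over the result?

Base: cat_id=8 (Science), parent=5, d 0.
Iteration 1: join on cat_id=5 -> Mystery (id 5, parent=3, d 1).
Iteration 2: join on cat_id=3 -> Card (id 3, parent=2, d 2).
Iteration 3: join on cat_id=2 -> Physics (id 2, parent=1, d 3).
Iteration 4: join on cat_id=1 -> Jazz (id 1, parent=NULL, d 4).
Iteration 5: parent is NULL; no match; recursion stops.
SUM(d) = 0 + 1 + 2 + 3 + 4 = 10.

10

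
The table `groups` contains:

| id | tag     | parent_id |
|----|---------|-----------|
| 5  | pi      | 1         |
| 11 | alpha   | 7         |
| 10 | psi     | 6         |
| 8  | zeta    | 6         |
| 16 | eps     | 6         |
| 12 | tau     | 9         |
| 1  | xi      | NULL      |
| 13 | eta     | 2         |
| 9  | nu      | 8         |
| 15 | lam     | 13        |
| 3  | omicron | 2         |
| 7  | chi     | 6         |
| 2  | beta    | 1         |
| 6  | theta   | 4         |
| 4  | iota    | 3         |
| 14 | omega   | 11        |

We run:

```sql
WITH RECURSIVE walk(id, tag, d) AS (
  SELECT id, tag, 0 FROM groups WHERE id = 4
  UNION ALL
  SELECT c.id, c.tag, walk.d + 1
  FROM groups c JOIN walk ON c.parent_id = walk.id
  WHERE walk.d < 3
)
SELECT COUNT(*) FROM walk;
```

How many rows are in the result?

8

Base: id=4 (iota) at d 0.
Iteration 1: rows with parent_id in {4} -> theta (id 6, d 1).
Iteration 2: rows with parent_id in {6} -> chi (id 7, d 2), zeta (id 8, d 2), psi (id 10, d 2), eps (id 16, d 2).
Iteration 3: rows with parent_id in {7,8,10,16} -> nu (id 9, d 3), alpha (id 11, d 3).
Iteration 4: d < 3 fails for all current rows; recursion stops.
Total rows emitted: 8.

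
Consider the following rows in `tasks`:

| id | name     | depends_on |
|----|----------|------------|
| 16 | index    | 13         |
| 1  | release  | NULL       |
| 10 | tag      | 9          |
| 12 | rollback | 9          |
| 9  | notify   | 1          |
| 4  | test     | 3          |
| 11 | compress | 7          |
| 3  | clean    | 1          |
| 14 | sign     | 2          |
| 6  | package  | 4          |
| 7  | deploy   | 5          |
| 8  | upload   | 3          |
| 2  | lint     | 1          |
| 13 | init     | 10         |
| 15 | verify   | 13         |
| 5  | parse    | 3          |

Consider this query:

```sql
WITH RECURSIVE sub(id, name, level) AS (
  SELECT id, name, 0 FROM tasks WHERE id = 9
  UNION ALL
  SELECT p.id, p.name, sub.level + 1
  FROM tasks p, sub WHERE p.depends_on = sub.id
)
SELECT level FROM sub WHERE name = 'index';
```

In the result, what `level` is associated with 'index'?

Base: id=9 (notify) at level 0.
Iteration 1: rows with depends_on in {9} -> tag (id 10, level 1), rollback (id 12, level 1).
Iteration 2: rows with depends_on in {10,12} -> init (id 13, level 2).
Iteration 3: rows with depends_on in {13} -> verify (id 15, level 3), index (id 16, level 3).
Iteration 4: no rows with depends_on in {15,16}; recursion stops.

3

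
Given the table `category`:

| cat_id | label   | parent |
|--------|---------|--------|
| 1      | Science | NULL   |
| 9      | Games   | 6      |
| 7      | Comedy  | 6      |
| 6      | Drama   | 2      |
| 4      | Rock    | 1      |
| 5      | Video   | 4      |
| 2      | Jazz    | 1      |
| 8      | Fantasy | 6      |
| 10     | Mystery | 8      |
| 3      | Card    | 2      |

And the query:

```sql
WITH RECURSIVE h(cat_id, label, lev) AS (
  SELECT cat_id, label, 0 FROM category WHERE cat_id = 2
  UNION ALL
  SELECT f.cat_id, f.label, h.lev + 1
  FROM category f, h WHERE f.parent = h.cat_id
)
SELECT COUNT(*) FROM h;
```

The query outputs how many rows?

7

Base: cat_id=2 (Jazz) at lev 0.
Iteration 1: rows with parent in {2} -> Card (id 3, lev 1), Drama (id 6, lev 1).
Iteration 2: rows with parent in {3,6} -> Comedy (id 7, lev 2), Fantasy (id 8, lev 2), Games (id 9, lev 2).
Iteration 3: rows with parent in {7,8,9} -> Mystery (id 10, lev 3).
Iteration 4: no rows with parent in {10}; recursion stops.
Total rows emitted: 7.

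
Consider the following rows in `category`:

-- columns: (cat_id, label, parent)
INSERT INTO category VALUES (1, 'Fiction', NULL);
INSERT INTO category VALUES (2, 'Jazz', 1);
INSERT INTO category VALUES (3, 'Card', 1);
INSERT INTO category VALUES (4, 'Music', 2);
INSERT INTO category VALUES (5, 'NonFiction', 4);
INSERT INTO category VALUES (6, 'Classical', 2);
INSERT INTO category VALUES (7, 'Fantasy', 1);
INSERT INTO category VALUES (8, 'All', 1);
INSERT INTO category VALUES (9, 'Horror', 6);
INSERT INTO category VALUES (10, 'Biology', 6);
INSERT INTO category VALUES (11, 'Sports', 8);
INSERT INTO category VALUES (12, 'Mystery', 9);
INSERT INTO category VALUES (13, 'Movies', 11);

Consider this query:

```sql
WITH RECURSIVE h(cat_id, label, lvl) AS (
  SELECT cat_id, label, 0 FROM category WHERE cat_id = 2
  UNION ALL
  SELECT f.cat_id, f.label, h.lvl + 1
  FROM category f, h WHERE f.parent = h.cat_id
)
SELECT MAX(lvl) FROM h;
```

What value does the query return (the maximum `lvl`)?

3

Base: cat_id=2 (Jazz) at lvl 0.
Iteration 1: rows with parent in {2} -> Music (id 4, lvl 1), Classical (id 6, lvl 1).
Iteration 2: rows with parent in {4,6} -> NonFiction (id 5, lvl 2), Horror (id 9, lvl 2), Biology (id 10, lvl 2).
Iteration 3: rows with parent in {5,9,10} -> Mystery (id 12, lvl 3).
Iteration 4: no rows with parent in {12}; recursion stops.
lvl values: 0, 1, 1, 2, 2, 2, 3; the maximum is 3.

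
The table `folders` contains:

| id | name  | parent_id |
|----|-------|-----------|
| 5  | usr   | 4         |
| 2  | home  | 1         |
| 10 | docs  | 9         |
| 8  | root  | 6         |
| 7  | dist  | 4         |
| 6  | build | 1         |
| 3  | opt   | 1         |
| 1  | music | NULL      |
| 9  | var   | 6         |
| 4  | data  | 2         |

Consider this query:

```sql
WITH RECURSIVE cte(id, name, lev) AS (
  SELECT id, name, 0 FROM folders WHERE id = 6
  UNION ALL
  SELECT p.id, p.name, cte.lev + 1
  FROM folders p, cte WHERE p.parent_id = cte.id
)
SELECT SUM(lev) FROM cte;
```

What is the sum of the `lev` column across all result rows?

Base: id=6 (build) at lev 0.
Iteration 1: rows with parent_id in {6} -> root (id 8, lev 1), var (id 9, lev 1).
Iteration 2: rows with parent_id in {8,9} -> docs (id 10, lev 2).
Iteration 3: no rows with parent_id in {10}; recursion stops.
SUM(lev) = 0 + 1 + 1 + 2 = 4.

4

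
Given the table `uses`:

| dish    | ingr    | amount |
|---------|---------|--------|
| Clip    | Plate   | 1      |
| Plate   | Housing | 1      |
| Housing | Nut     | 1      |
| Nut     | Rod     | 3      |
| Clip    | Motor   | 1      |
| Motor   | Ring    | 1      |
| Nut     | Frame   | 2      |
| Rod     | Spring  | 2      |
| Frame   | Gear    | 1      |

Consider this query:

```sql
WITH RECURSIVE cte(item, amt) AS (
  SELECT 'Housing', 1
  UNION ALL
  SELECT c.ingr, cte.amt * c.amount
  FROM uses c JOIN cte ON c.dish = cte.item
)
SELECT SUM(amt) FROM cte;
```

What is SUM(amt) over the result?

Base: (Housing, amt=1).
Iteration 1: components of {Housing} -> Nut = 1*1 = 1.
Iteration 2: components of {Nut} -> Frame = 1*2 = 2, Rod = 1*3 = 3.
Iteration 3: components of {Frame,Rod} -> Gear = 2*1 = 2, Spring = 3*2 = 6.
Iteration 4: no further components; recursion stops.
SUM(amt) = 1 + 1 + 3 + 2 + 6 + 2 = 15.

15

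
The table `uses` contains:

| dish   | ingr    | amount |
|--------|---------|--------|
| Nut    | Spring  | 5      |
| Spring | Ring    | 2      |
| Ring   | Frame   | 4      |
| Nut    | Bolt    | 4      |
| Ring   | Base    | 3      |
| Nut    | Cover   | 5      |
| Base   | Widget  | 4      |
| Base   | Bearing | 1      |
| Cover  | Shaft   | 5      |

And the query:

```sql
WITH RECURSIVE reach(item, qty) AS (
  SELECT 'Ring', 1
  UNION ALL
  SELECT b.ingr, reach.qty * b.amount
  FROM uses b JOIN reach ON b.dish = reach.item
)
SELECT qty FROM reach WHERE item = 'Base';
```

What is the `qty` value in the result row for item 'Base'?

Base: (Ring, qty=1).
Iteration 1: components of {Ring} -> Base = 1*3 = 3, Frame = 1*4 = 4.
Iteration 2: components of {Base,Frame} -> Bearing = 3*1 = 3, Widget = 3*4 = 12.
Iteration 3: no further components; recursion stops.

3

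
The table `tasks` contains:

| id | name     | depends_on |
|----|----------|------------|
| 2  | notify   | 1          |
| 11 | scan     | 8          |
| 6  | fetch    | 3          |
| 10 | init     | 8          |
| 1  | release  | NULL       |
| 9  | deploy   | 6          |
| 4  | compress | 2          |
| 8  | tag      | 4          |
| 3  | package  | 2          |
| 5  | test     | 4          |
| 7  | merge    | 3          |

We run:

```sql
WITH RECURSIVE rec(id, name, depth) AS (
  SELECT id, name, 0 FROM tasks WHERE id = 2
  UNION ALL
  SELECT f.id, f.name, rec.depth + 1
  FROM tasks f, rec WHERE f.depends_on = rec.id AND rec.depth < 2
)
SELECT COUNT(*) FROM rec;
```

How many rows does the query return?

Base: id=2 (notify) at depth 0.
Iteration 1: rows with depends_on in {2} -> package (id 3, depth 1), compress (id 4, depth 1).
Iteration 2: rows with depends_on in {3,4} -> test (id 5, depth 2), fetch (id 6, depth 2), merge (id 7, depth 2), tag (id 8, depth 2).
Iteration 3: depth < 2 fails for all current rows; recursion stops.
Total rows emitted: 7.

7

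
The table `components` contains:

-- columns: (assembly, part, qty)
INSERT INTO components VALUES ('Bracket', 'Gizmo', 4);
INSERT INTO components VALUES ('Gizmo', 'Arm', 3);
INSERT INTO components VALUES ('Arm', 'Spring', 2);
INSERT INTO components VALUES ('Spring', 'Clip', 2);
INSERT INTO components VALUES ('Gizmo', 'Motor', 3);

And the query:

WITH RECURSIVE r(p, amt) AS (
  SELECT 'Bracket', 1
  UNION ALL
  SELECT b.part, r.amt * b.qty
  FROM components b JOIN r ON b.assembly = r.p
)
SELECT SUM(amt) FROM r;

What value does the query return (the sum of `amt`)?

101

Base: (Bracket, amt=1).
Iteration 1: components of {Bracket} -> Gizmo = 1*4 = 4.
Iteration 2: components of {Gizmo} -> Arm = 4*3 = 12, Motor = 4*3 = 12.
Iteration 3: components of {Arm,Motor} -> Spring = 12*2 = 24.
Iteration 4: components of {Spring} -> Clip = 24*2 = 48.
Iteration 5: no further components; recursion stops.
SUM(amt) = 1 + 4 + 12 + 12 + 24 + 48 = 101.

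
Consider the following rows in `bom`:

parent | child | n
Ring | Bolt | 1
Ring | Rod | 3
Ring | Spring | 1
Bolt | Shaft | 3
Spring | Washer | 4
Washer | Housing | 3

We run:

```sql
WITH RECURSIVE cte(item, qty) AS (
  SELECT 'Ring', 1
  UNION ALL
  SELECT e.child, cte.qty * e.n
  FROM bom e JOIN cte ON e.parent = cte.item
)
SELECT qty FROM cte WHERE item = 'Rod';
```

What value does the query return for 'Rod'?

3

Base: (Ring, qty=1).
Iteration 1: components of {Ring} -> Bolt = 1*1 = 1, Rod = 1*3 = 3, Spring = 1*1 = 1.
Iteration 2: components of {Bolt,Rod,Spring} -> Shaft = 1*3 = 3, Washer = 1*4 = 4.
Iteration 3: components of {Shaft,Washer} -> Housing = 4*3 = 12.
Iteration 4: no further components; recursion stops.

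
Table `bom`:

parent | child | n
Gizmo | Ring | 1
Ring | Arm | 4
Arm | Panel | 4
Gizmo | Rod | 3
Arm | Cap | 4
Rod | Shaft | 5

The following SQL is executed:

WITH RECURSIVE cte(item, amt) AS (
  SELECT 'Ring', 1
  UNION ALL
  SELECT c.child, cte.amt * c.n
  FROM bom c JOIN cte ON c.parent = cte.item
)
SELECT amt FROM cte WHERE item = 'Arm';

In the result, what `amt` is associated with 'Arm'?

4

Base: (Ring, amt=1).
Iteration 1: components of {Ring} -> Arm = 1*4 = 4.
Iteration 2: components of {Arm} -> Cap = 4*4 = 16, Panel = 4*4 = 16.
Iteration 3: no further components; recursion stops.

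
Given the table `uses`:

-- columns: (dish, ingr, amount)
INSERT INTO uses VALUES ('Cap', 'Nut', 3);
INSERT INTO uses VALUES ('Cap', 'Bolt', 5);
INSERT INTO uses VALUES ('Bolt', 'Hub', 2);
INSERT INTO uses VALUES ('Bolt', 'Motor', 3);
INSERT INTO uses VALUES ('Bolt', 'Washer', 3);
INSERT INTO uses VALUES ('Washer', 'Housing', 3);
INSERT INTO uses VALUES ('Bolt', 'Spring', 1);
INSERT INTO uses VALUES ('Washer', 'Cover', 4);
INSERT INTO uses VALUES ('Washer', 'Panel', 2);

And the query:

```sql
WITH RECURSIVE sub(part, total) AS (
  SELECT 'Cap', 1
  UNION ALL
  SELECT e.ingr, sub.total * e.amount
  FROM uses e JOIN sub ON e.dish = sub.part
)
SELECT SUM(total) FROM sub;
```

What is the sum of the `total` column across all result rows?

189

Base: (Cap, total=1).
Iteration 1: components of {Cap} -> Bolt = 1*5 = 5, Nut = 1*3 = 3.
Iteration 2: components of {Bolt,Nut} -> Hub = 5*2 = 10, Motor = 5*3 = 15, Spring = 5*1 = 5, Washer = 5*3 = 15.
Iteration 3: components of {Hub,Motor,Spring,Washer} -> Cover = 15*4 = 60, Housing = 15*3 = 45, Panel = 15*2 = 30.
Iteration 4: no further components; recursion stops.
SUM(total) = 1 + 3 + 5 + 10 + 15 + 15 + 5 + 45 + 60 + 30 = 189.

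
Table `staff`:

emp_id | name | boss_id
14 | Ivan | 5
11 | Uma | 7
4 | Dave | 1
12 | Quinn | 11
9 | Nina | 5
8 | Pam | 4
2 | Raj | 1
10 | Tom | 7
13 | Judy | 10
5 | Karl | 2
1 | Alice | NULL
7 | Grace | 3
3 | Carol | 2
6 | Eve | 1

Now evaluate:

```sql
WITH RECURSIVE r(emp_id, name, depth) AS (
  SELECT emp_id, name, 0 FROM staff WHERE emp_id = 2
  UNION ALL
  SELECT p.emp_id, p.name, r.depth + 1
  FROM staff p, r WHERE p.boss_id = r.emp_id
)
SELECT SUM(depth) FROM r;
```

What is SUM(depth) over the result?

Base: emp_id=2 (Raj) at depth 0.
Iteration 1: rows with boss_id in {2} -> Carol (id 3, depth 1), Karl (id 5, depth 1).
Iteration 2: rows with boss_id in {3,5} -> Grace (id 7, depth 2), Nina (id 9, depth 2), Ivan (id 14, depth 2).
Iteration 3: rows with boss_id in {7,9,14} -> Tom (id 10, depth 3), Uma (id 11, depth 3).
Iteration 4: rows with boss_id in {10,11} -> Quinn (id 12, depth 4), Judy (id 13, depth 4).
Iteration 5: no rows with boss_id in {12,13}; recursion stops.
SUM(depth) = 0 + 1 + 1 + 2 + 2 + 2 + 3 + 3 + 4 + 4 = 22.

22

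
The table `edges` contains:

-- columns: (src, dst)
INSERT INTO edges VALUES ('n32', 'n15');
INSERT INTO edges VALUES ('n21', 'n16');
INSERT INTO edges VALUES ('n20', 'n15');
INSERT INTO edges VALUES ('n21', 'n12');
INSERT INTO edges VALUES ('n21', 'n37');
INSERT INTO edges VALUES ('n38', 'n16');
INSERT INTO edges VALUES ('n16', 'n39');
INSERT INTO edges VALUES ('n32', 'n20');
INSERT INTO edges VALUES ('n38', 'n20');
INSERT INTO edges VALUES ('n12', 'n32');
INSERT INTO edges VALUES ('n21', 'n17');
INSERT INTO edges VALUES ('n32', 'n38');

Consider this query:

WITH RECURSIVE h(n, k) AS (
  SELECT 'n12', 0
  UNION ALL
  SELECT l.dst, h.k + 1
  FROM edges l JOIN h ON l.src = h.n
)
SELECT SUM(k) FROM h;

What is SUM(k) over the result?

Base: (n12, k=0).
Iteration 1: edges from {n12} -> (n32, k=1).
Iteration 2: edges from {n32} -> (n15, k=2), (n20, k=2), (n38, k=2).
Iteration 3: edges from {n15,n20,n38} -> (n15, k=3), (n16, k=3), (n20, k=3).
Iteration 4: edges from {n15,n16,n20} -> (n15, k=4), (n39, k=4).
Iteration 5: no outgoing edges from {n15,n39}; recursion stops.
SUM(k) = 0 + 1 + 2 + 2 + 2 + 3 + 3 + 3 + 4 + 4 = 24.

24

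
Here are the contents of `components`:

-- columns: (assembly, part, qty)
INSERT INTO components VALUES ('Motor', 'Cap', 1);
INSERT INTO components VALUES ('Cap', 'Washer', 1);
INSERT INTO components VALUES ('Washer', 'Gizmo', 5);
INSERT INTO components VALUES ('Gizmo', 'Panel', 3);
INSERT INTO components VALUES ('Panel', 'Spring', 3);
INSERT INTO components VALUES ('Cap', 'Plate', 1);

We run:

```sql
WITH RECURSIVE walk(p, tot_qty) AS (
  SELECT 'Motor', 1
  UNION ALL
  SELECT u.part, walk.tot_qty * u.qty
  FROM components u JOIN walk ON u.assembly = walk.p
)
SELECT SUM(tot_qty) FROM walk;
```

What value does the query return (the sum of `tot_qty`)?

Base: (Motor, tot_qty=1).
Iteration 1: components of {Motor} -> Cap = 1*1 = 1.
Iteration 2: components of {Cap} -> Plate = 1*1 = 1, Washer = 1*1 = 1.
Iteration 3: components of {Plate,Washer} -> Gizmo = 1*5 = 5.
Iteration 4: components of {Gizmo} -> Panel = 5*3 = 15.
Iteration 5: components of {Panel} -> Spring = 15*3 = 45.
Iteration 6: no further components; recursion stops.
SUM(tot_qty) = 1 + 1 + 1 + 1 + 5 + 15 + 45 = 69.

69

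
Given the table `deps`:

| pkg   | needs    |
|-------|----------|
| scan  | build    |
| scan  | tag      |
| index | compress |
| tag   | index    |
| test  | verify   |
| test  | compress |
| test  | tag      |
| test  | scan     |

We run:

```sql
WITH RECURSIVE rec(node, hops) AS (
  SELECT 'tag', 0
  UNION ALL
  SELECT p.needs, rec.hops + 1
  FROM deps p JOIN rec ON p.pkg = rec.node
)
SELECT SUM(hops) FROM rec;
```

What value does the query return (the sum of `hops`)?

3

Base: (tag, hops=0).
Iteration 1: edges from {tag} -> (index, hops=1).
Iteration 2: edges from {index} -> (compress, hops=2).
Iteration 3: no outgoing edges from {compress}; recursion stops.
SUM(hops) = 0 + 1 + 2 = 3.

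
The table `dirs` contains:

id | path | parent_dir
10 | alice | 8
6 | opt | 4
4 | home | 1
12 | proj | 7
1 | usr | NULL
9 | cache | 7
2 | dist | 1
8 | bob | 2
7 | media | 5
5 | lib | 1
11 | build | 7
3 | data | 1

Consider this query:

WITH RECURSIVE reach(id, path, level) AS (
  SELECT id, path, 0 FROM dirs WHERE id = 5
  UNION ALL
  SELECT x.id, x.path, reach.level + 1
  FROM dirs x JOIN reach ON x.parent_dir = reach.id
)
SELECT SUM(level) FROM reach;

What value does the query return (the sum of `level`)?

7

Base: id=5 (lib) at level 0.
Iteration 1: rows with parent_dir in {5} -> media (id 7, level 1).
Iteration 2: rows with parent_dir in {7} -> cache (id 9, level 2), build (id 11, level 2), proj (id 12, level 2).
Iteration 3: no rows with parent_dir in {9,11,12}; recursion stops.
SUM(level) = 0 + 1 + 2 + 2 + 2 = 7.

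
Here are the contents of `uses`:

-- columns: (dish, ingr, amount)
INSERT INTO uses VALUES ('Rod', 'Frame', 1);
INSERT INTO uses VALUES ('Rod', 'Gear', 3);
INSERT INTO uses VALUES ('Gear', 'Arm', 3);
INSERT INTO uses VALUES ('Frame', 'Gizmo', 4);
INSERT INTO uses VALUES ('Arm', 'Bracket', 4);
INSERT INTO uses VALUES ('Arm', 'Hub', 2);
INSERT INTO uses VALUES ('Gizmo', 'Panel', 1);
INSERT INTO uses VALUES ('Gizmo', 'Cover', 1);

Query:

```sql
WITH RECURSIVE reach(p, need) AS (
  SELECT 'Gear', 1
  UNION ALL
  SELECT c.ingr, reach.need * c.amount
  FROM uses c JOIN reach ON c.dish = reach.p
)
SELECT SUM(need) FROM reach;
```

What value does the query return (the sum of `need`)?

22

Base: (Gear, need=1).
Iteration 1: components of {Gear} -> Arm = 1*3 = 3.
Iteration 2: components of {Arm} -> Bracket = 3*4 = 12, Hub = 3*2 = 6.
Iteration 3: no further components; recursion stops.
SUM(need) = 1 + 3 + 12 + 6 = 22.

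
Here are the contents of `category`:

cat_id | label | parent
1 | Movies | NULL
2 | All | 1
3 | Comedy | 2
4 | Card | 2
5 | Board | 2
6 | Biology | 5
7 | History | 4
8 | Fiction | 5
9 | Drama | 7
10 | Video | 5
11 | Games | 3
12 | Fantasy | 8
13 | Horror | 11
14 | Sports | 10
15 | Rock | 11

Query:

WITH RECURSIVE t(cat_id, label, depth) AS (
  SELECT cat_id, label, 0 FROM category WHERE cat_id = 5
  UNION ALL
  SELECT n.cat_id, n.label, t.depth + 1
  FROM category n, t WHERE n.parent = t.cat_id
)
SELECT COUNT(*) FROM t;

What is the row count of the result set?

Base: cat_id=5 (Board) at depth 0.
Iteration 1: rows with parent in {5} -> Biology (id 6, depth 1), Fiction (id 8, depth 1), Video (id 10, depth 1).
Iteration 2: rows with parent in {6,8,10} -> Fantasy (id 12, depth 2), Sports (id 14, depth 2).
Iteration 3: no rows with parent in {12,14}; recursion stops.
Total rows emitted: 6.

6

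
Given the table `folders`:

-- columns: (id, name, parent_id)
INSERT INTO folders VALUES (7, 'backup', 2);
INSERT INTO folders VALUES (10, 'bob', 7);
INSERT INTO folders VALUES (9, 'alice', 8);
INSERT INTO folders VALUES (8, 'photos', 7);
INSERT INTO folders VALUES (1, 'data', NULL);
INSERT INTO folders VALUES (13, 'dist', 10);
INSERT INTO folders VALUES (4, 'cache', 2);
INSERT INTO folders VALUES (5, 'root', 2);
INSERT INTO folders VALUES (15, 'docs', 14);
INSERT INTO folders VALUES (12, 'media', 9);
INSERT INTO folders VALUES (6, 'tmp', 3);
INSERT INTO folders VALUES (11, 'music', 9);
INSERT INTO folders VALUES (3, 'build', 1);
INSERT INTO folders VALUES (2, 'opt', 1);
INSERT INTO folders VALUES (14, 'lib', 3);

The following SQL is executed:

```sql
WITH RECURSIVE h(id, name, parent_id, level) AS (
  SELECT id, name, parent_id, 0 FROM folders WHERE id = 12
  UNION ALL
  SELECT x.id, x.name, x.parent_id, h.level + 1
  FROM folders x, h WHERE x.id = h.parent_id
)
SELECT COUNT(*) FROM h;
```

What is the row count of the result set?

Base: id=12 (media), parent_id=9, level 0.
Iteration 1: join on id=9 -> alice (id 9, parent_id=8, level 1).
Iteration 2: join on id=8 -> photos (id 8, parent_id=7, level 2).
Iteration 3: join on id=7 -> backup (id 7, parent_id=2, level 3).
Iteration 4: join on id=2 -> opt (id 2, parent_id=1, level 4).
Iteration 5: join on id=1 -> data (id 1, parent_id=NULL, level 5).
Iteration 6: parent_id is NULL; no match; recursion stops.
Total rows emitted: 6.

6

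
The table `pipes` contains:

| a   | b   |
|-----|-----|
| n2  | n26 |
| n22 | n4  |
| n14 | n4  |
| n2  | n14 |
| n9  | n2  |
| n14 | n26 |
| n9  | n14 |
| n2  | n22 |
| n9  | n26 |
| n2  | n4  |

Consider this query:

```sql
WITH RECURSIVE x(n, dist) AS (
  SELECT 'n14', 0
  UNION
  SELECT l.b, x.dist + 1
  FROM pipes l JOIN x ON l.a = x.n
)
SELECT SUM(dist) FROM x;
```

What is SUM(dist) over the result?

2

Base: (n14, dist=0).
Iteration 1: edges from {n14} -> (n26, dist=1), (n4, dist=1).
Iteration 2: no outgoing edges from {n26,n4}; recursion stops.
SUM(dist) = 0 + 1 + 1 = 2.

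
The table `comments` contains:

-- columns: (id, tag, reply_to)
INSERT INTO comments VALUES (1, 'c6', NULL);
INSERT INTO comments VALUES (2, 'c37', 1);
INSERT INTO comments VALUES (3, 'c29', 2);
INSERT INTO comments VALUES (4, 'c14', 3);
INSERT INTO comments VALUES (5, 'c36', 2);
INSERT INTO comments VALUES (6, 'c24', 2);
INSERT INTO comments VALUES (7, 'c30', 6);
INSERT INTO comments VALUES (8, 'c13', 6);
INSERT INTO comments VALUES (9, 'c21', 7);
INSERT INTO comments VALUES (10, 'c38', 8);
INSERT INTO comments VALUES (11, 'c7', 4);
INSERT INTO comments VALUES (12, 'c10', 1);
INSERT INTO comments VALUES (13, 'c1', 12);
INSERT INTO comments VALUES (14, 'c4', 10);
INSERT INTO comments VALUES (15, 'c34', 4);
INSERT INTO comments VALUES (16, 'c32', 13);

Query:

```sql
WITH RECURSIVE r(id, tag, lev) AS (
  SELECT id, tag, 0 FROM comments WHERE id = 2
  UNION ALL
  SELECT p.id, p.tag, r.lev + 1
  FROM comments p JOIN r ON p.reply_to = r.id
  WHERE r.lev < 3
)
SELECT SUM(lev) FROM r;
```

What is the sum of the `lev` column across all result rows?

21

Base: id=2 (c37) at lev 0.
Iteration 1: rows with reply_to in {2} -> c29 (id 3, lev 1), c36 (id 5, lev 1), c24 (id 6, lev 1).
Iteration 2: rows with reply_to in {3,5,6} -> c14 (id 4, lev 2), c30 (id 7, lev 2), c13 (id 8, lev 2).
Iteration 3: rows with reply_to in {4,7,8} -> c21 (id 9, lev 3), c38 (id 10, lev 3), c7 (id 11, lev 3), c34 (id 15, lev 3).
Iteration 4: lev < 3 fails for all current rows; recursion stops.
SUM(lev) = 0 + 1 + 1 + 1 + 2 + 2 + 2 + 3 + 3 + 3 + 3 = 21.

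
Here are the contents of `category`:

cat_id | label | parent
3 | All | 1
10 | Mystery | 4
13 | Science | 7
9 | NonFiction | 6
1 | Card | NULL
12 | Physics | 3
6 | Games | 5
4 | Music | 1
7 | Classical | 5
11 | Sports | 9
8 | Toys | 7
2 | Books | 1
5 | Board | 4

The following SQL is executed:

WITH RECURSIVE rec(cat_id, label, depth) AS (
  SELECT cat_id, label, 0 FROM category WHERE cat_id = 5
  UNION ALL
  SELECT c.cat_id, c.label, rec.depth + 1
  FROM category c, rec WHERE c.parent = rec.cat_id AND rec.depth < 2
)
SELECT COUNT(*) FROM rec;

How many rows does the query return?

6

Base: cat_id=5 (Board) at depth 0.
Iteration 1: rows with parent in {5} -> Games (id 6, depth 1), Classical (id 7, depth 1).
Iteration 2: rows with parent in {6,7} -> Toys (id 8, depth 2), NonFiction (id 9, depth 2), Science (id 13, depth 2).
Iteration 3: depth < 2 fails for all current rows; recursion stops.
Total rows emitted: 6.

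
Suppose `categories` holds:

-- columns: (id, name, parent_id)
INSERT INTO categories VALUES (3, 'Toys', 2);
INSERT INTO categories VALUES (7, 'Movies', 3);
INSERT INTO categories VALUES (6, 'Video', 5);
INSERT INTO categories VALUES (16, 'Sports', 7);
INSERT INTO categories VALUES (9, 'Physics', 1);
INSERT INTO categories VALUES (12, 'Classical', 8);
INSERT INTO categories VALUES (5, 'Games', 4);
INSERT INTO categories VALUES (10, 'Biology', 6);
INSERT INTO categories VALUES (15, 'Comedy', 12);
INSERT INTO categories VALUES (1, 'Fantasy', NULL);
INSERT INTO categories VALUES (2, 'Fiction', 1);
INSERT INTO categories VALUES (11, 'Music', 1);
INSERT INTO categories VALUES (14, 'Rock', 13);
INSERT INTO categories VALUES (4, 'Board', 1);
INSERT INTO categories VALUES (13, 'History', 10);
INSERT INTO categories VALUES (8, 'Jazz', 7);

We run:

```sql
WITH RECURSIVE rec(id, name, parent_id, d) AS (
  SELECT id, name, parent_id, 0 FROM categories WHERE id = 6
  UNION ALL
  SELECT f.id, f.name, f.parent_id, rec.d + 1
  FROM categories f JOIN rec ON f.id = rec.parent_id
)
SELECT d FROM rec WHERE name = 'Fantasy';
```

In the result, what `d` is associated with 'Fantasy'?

Base: id=6 (Video), parent_id=5, d 0.
Iteration 1: join on id=5 -> Games (id 5, parent_id=4, d 1).
Iteration 2: join on id=4 -> Board (id 4, parent_id=1, d 2).
Iteration 3: join on id=1 -> Fantasy (id 1, parent_id=NULL, d 3).
Iteration 4: parent_id is NULL; no match; recursion stops.

3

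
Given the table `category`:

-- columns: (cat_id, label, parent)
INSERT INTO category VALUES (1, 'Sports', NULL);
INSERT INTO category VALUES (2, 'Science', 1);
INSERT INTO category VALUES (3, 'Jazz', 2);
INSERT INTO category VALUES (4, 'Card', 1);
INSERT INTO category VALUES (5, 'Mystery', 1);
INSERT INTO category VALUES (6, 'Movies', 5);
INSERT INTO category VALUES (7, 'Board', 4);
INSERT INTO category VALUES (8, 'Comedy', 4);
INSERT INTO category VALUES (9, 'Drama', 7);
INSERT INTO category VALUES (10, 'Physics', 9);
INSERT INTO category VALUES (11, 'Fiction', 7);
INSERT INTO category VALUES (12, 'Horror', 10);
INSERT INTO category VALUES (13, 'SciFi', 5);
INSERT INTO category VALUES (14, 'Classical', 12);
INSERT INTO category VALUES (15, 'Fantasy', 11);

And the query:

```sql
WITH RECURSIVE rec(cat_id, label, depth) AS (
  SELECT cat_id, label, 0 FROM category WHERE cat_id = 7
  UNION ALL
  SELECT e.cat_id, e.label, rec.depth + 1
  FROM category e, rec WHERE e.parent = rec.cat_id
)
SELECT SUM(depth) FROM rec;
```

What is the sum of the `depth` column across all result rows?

13

Base: cat_id=7 (Board) at depth 0.
Iteration 1: rows with parent in {7} -> Drama (id 9, depth 1), Fiction (id 11, depth 1).
Iteration 2: rows with parent in {9,11} -> Physics (id 10, depth 2), Fantasy (id 15, depth 2).
Iteration 3: rows with parent in {10,15} -> Horror (id 12, depth 3).
Iteration 4: rows with parent in {12} -> Classical (id 14, depth 4).
Iteration 5: no rows with parent in {14}; recursion stops.
SUM(depth) = 0 + 1 + 1 + 2 + 2 + 3 + 4 = 13.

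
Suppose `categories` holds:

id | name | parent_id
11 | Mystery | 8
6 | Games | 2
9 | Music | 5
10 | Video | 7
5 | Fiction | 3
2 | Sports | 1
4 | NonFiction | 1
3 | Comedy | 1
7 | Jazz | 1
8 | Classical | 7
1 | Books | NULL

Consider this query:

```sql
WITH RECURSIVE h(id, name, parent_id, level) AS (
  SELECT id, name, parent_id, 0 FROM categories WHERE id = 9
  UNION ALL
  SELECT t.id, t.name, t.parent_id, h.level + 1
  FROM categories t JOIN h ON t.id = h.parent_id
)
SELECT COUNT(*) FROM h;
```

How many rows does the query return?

4

Base: id=9 (Music), parent_id=5, level 0.
Iteration 1: join on id=5 -> Fiction (id 5, parent_id=3, level 1).
Iteration 2: join on id=3 -> Comedy (id 3, parent_id=1, level 2).
Iteration 3: join on id=1 -> Books (id 1, parent_id=NULL, level 3).
Iteration 4: parent_id is NULL; no match; recursion stops.
Total rows emitted: 4.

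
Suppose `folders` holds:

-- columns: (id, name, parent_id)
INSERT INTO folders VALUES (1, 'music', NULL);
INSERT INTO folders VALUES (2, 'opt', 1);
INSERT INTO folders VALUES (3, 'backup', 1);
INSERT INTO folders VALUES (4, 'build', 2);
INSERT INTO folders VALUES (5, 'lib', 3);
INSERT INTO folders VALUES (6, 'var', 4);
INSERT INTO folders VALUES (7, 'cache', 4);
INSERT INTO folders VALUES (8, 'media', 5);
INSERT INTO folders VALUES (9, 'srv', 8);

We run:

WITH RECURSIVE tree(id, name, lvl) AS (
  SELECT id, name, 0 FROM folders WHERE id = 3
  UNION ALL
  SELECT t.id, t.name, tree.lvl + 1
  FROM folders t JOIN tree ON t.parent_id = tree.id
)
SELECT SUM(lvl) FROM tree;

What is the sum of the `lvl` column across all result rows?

Base: id=3 (backup) at lvl 0.
Iteration 1: rows with parent_id in {3} -> lib (id 5, lvl 1).
Iteration 2: rows with parent_id in {5} -> media (id 8, lvl 2).
Iteration 3: rows with parent_id in {8} -> srv (id 9, lvl 3).
Iteration 4: no rows with parent_id in {9}; recursion stops.
SUM(lvl) = 0 + 1 + 2 + 3 = 6.

6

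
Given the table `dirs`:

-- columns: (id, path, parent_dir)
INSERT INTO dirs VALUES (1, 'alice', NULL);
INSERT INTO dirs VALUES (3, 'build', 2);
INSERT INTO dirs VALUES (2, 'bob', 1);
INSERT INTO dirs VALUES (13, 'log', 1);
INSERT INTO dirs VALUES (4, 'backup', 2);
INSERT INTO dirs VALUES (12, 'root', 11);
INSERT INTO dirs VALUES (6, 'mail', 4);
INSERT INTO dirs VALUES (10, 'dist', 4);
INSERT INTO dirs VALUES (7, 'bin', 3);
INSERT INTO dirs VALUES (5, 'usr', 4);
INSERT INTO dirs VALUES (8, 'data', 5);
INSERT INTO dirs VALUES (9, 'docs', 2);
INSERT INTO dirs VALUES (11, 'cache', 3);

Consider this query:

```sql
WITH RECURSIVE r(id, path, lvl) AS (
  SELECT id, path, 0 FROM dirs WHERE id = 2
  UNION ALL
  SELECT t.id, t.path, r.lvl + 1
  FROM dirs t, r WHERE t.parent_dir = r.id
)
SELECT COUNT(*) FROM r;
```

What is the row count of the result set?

Base: id=2 (bob) at lvl 0.
Iteration 1: rows with parent_dir in {2} -> build (id 3, lvl 1), backup (id 4, lvl 1), docs (id 9, lvl 1).
Iteration 2: rows with parent_dir in {3,4,9} -> usr (id 5, lvl 2), mail (id 6, lvl 2), bin (id 7, lvl 2), dist (id 10, lvl 2), cache (id 11, lvl 2).
Iteration 3: rows with parent_dir in {5,6,7,10,11} -> data (id 8, lvl 3), root (id 12, lvl 3).
Iteration 4: no rows with parent_dir in {8,12}; recursion stops.
Total rows emitted: 11.

11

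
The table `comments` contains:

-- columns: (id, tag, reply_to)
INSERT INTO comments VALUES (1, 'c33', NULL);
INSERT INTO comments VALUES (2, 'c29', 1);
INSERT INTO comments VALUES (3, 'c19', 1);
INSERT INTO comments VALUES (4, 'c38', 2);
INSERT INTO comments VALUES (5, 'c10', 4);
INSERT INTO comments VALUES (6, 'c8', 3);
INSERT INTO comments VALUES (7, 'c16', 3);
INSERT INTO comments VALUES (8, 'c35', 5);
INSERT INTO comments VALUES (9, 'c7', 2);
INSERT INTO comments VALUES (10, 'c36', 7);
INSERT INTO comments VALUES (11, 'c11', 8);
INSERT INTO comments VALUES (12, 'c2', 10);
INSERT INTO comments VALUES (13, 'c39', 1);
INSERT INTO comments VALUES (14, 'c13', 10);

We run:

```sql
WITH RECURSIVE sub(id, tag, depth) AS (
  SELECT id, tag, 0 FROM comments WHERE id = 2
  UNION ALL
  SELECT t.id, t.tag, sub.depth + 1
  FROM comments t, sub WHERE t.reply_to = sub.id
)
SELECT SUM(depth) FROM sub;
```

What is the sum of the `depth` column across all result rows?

11

Base: id=2 (c29) at depth 0.
Iteration 1: rows with reply_to in {2} -> c38 (id 4, depth 1), c7 (id 9, depth 1).
Iteration 2: rows with reply_to in {4,9} -> c10 (id 5, depth 2).
Iteration 3: rows with reply_to in {5} -> c35 (id 8, depth 3).
Iteration 4: rows with reply_to in {8} -> c11 (id 11, depth 4).
Iteration 5: no rows with reply_to in {11}; recursion stops.
SUM(depth) = 0 + 1 + 1 + 2 + 3 + 4 = 11.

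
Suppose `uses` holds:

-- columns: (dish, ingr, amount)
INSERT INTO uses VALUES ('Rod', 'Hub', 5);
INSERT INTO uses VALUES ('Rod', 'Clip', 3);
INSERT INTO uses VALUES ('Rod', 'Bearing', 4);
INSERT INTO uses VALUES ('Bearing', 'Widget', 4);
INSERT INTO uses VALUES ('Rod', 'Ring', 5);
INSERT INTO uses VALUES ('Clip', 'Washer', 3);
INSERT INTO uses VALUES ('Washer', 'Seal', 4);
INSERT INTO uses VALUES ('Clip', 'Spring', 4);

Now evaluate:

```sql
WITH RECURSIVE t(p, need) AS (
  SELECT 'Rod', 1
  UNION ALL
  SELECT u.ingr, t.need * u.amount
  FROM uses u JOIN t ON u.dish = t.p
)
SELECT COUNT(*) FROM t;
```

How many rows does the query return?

9

Base: (Rod, need=1).
Iteration 1: components of {Rod} -> Bearing = 1*4 = 4, Clip = 1*3 = 3, Hub = 1*5 = 5, Ring = 1*5 = 5.
Iteration 2: components of {Bearing,Clip,Hub,Ring} -> Spring = 3*4 = 12, Washer = 3*3 = 9, Widget = 4*4 = 16.
Iteration 3: components of {Spring,Washer,Widget} -> Seal = 9*4 = 36.
Iteration 4: no further components; recursion stops.
Total rows emitted: 9.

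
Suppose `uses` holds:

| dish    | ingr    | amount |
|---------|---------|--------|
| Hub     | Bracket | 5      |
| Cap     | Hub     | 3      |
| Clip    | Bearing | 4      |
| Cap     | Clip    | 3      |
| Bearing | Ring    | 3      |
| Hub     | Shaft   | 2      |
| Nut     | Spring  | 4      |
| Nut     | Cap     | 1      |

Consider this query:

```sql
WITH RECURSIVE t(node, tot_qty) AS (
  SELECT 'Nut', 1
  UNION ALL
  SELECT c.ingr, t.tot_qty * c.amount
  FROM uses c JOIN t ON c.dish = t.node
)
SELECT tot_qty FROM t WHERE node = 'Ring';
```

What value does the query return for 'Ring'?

36

Base: (Nut, tot_qty=1).
Iteration 1: components of {Nut} -> Cap = 1*1 = 1, Spring = 1*4 = 4.
Iteration 2: components of {Cap,Spring} -> Clip = 1*3 = 3, Hub = 1*3 = 3.
Iteration 3: components of {Clip,Hub} -> Bearing = 3*4 = 12, Bracket = 3*5 = 15, Shaft = 3*2 = 6.
Iteration 4: components of {Bearing,Bracket,Shaft} -> Ring = 12*3 = 36.
Iteration 5: no further components; recursion stops.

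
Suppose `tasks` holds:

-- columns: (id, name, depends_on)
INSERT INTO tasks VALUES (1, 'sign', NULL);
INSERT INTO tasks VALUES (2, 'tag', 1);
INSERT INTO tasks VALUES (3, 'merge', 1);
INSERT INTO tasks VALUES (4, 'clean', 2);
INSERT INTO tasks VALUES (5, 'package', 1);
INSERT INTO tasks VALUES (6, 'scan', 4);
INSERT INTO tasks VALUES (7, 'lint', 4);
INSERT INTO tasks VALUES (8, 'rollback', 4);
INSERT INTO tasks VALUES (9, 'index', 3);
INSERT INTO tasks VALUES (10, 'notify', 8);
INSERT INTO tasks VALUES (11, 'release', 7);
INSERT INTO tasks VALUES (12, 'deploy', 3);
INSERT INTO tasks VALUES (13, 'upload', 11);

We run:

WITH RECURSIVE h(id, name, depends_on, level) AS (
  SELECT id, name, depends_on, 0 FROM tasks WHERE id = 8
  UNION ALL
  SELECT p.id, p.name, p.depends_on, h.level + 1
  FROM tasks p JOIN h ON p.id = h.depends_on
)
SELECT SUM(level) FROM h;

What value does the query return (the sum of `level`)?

Base: id=8 (rollback), depends_on=4, level 0.
Iteration 1: join on id=4 -> clean (id 4, depends_on=2, level 1).
Iteration 2: join on id=2 -> tag (id 2, depends_on=1, level 2).
Iteration 3: join on id=1 -> sign (id 1, depends_on=NULL, level 3).
Iteration 4: depends_on is NULL; no match; recursion stops.
SUM(level) = 0 + 1 + 2 + 3 = 6.

6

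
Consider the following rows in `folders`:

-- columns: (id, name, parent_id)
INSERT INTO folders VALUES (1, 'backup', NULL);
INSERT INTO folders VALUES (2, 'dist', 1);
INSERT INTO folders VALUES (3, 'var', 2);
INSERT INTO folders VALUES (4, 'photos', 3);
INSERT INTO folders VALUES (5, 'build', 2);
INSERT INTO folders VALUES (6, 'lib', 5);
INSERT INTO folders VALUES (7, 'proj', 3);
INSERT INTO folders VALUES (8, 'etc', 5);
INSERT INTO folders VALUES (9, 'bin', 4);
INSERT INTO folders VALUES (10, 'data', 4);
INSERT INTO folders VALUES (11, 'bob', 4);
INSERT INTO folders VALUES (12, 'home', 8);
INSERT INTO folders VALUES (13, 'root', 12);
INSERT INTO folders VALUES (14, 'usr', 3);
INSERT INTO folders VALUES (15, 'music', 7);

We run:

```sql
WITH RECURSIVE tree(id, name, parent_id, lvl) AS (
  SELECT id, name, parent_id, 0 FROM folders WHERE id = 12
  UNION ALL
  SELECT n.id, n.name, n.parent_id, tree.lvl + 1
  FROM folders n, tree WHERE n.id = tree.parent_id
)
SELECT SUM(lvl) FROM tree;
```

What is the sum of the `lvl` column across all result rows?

Base: id=12 (home), parent_id=8, lvl 0.
Iteration 1: join on id=8 -> etc (id 8, parent_id=5, lvl 1).
Iteration 2: join on id=5 -> build (id 5, parent_id=2, lvl 2).
Iteration 3: join on id=2 -> dist (id 2, parent_id=1, lvl 3).
Iteration 4: join on id=1 -> backup (id 1, parent_id=NULL, lvl 4).
Iteration 5: parent_id is NULL; no match; recursion stops.
SUM(lvl) = 0 + 1 + 2 + 3 + 4 = 10.

10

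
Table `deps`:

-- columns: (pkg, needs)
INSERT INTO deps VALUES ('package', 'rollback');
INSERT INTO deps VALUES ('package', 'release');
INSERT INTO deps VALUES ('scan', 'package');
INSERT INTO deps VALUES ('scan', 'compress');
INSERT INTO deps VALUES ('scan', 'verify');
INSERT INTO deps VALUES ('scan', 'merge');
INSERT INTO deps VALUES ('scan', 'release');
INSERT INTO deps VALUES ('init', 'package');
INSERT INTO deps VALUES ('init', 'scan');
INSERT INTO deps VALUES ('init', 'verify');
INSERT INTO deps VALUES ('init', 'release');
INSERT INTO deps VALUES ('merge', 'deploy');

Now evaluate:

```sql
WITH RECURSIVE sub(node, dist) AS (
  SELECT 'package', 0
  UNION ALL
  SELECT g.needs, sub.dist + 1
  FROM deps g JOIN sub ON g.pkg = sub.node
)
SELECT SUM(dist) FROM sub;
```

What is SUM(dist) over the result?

2

Base: (package, dist=0).
Iteration 1: edges from {package} -> (release, dist=1), (rollback, dist=1).
Iteration 2: no outgoing edges from {release,rollback}; recursion stops.
SUM(dist) = 0 + 1 + 1 = 2.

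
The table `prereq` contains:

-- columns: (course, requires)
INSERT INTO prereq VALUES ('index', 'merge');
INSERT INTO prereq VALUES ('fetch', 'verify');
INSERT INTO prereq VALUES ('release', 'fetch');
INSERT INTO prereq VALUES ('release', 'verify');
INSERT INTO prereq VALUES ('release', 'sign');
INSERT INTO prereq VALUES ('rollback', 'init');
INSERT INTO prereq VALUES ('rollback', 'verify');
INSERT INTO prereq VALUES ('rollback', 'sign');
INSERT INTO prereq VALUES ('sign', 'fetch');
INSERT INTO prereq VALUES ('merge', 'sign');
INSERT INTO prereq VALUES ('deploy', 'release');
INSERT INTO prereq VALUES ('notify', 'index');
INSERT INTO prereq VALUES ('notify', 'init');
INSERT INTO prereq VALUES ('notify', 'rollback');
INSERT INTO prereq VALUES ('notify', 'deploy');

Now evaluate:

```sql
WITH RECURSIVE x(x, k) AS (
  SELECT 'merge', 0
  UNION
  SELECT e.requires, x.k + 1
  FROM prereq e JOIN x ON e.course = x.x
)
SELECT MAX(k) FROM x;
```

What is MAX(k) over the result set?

3

Base: (merge, k=0).
Iteration 1: edges from {merge} -> (sign, k=1).
Iteration 2: edges from {sign} -> (fetch, k=2).
Iteration 3: edges from {fetch} -> (verify, k=3).
Iteration 4: no outgoing edges from {verify}; recursion stops.
k values: 0, 1, 2, 3; the maximum is 3.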